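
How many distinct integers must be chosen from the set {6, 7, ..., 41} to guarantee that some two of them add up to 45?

A set avoiding the sum 45 can contain at most one of each pair {x, 45−x}, plus the 2 elements whose complement lies outside the range.
The integers 23, …, 41 (19 of them) are such a set: any two sum to at least 23+24 = 47 > 45.
Any 20th integer completes one of the 17 pairs, so 20 choices force a sum of 45.

20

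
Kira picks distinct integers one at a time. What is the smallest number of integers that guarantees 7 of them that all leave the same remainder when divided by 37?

223

The 37 residue classes mod 37 are the pigeonholes.
With 222 integers one could put 6 in each residue class and have no class reach 7.
The 223rd integer pushes some class to 7, so 37·6 + 1 = 223.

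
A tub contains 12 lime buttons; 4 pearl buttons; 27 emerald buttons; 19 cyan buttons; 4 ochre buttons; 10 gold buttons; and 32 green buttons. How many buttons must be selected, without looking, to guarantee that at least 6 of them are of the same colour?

34

By the pigeonhole principle, the 7 colours are the holes; the buttons drawn are the pigeons.
To avoid 6 of any one colour, the worst case takes at most 5 of each colour, or every button of a colour that has fewer than 5.
That gives 5 + 4 + 5 + 5 + 4 + 5 + 5 = 33 buttons with no colour reaching 6.
The next button forces some colour to 6, so 33 + 1 = 34.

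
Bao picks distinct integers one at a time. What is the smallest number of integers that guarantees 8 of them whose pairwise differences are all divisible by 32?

Integers whose pairwise differences are multiples of 32 are exactly those sharing a remainder mod 32. The 32 residue classes mod 32 are the pigeonholes.
With 224 integers one could put 7 in each residue class and have no class reach 8.
The 225th integer pushes some class to 8, so 32·7 + 1 = 225.

225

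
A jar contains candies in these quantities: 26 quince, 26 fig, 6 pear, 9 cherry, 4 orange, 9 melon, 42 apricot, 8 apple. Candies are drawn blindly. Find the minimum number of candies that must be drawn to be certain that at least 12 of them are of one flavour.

Pigeonhole: put each drawn candy into a box by flavour. The largest draw with every box below 12 takes min(count, 11) from each flavour; flavours with fewer than 11 contribute all they have.
Σ min(cᵢ, 11) = 11 + 11 + 6 + 9 + 4 + 9 + 11 + 8 = 69.
Draw number 69 + 1 = 70 must push one box to 12.

70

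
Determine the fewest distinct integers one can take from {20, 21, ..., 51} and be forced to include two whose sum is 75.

Two chosen integers sum to 75 exactly when both halves of some pair {x, 75−x} with 24 ≤ x ≤ 75−x ≤ 51 are chosen — 14 such pairs.
The remaining 4 elements (those with no distinct partner in range) can never complete a 75-sum, so the worst case takes all of them and one from each pair: 4 + 14 = 18.
By the pigeonhole principle, the 19th integer has to be the second member of some pair, so 18 + 1 = 19.

19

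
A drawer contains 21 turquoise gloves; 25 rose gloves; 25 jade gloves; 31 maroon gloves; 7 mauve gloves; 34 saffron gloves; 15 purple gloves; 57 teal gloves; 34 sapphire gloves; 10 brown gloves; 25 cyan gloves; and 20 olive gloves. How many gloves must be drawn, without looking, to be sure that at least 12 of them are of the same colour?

128

Pigeonhole: put each drawn glove into a box by colour. The largest draw with every box below 12 takes min(count, 11) from each colour; colours with fewer than 11 contribute all they have.
Σ min(cᵢ, 11) = 11 + 11 + 11 + 11 + 7 + 11 + 11 + 11 + 11 + 10 + 11 + 11 = 127.
Draw number 127 + 1 = 128 must push one box to 12.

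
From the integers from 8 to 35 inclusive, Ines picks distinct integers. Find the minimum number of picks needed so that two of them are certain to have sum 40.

17

Two chosen integers sum to 40 exactly when both halves of some pair {x, 40−x} with 8 ≤ x ≤ 40−x ≤ 32 are chosen — 12 such pairs.
The remaining 4 elements (those with no distinct partner in range) can never complete a 40-sum, so the worst case takes all of them and one from each pair: 4 + 12 = 16.
The 17th integer has to be the second member of some pair, so 16 + 1 = 17.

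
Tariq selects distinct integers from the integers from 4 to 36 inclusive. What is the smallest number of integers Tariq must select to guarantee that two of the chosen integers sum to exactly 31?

22

A set avoiding the sum 31 can contain at most one of each pair {x, 31−x}, plus the 9 elements whose complement lies outside the range.
The integers 16, …, 36 (21 of them) are such a set: any two sum to at least 16+17 = 33 > 31.
Any 22nd integer completes one of the 12 pairs, so 22 choices force a sum of 31.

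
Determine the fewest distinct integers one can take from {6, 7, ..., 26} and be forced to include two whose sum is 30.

Two chosen integers sum to 30 exactly when both halves of some pair {x, 30−x} with 6 ≤ x ≤ 30−x ≤ 24 are chosen — 9 such pairs.
The remaining 3 elements (those with no distinct partner in range) can never complete a 30-sum, so the worst case takes all of them and one from each pair: 3 + 9 = 12.
The 13th integer has to be the second member of some pair, so 12 + 1 = 13.

13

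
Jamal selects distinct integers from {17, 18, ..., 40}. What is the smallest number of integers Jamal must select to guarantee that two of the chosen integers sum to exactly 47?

Group the elements by complementary pair {x, 47−x}: {17,30}, {18,29}, {19,28}, …, giving 7 two-element pairs and 10 integers whose partner 47−x falls outside [17,40].
By the pigeonhole principle, treating each of those 17 groups as a pigeonhole, one can pick one integer per group — 17 integers — with no two summing to 47.
The 18th integer lands in an occupied pair, forcing a sum of 47.

18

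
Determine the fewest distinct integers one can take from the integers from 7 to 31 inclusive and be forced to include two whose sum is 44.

A set avoiding the sum 44 can contain at most one of each pair {x, 44−x}, plus the 7 elements whose complement lies outside the range or equal to its own complement.
The integers 7, …, 22 (16 of them) are such a set: any two sum to at least 7+8 = 15 and at most 21+22 = 43 < 44.
Any 17th integer completes one of the 9 pairs, so 17 choices force a sum of 44.

17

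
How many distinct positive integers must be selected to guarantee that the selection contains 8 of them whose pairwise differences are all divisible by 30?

Integers whose pairwise differences are multiples of 30 are exactly those sharing a remainder mod 30. The 30 residue classes mod 30 are the pigeonholes.
With 210 integers one could put 7 in each residue class and have no class reach 8.
The 211th integer pushes some class to 8, so 30·7 + 1 = 211.

211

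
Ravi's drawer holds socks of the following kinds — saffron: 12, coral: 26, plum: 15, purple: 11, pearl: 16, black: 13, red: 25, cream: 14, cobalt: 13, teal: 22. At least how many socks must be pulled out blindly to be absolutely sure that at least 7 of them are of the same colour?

61

Put each drawn sock into a box by colour. The largest draw with every box below 7 takes min(count, 6) from each colour.
Σ min(cᵢ, 6) = 6 + 6 + 6 + 6 + 6 + 6 + 6 + 6 + 6 + 6 = 60.
Draw number 60 + 1 = 61 must push one box to 7.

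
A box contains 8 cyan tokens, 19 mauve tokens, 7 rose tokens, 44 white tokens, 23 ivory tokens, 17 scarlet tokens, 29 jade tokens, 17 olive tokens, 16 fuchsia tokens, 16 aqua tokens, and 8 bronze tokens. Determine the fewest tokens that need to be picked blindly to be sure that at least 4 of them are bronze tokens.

200

In the worst case for collecting bronze tokens, every non-bronze token comes out first.
There are 8 + 19 + 7 + 44 + 23 + 17 + 29 + 17 + 16 + 16 = 196 non-bronze tokens altogether.
After those, each further token must be bronze, so 196 + 4 = 200 draws guarantee 4 bronze tokens.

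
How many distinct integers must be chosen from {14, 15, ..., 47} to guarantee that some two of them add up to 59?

19

Two chosen integers sum to 59 exactly when both halves of some pair {x, 59−x} with 14 ≤ x ≤ 59−x ≤ 45 are chosen — 16 such pairs.
The remaining 2 elements (those with no distinct partner in range) can never complete a 59-sum, so the worst case takes all of them and one from each pair: 2 + 16 = 18.
The 19th integer has to be the second member of some pair, so 18 + 1 = 19.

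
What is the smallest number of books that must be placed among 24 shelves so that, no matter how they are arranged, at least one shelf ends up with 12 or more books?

With 264 books one could put exactly 11 in each of the 24 shelves, and no shelf would reach 12.
Pigeonhole: one more book must land in a shelf that already has 11, giving it 12.
So 24 × 11 + 1 = 265 books are required.

265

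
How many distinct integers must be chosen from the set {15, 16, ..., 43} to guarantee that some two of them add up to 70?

A set avoiding the sum 70 can contain at most one of each pair {x, 70−x}, plus the 13 elements whose complement lies outside the range or equal to its own complement.
The integers 15, …, 35 (21 of them) are such a set: any two sum to at least 15+16 = 31 and at most 34+35 = 69 < 70.
Pigeonhole: any 22nd integer completes one of the 8 pairs, so 22 choices force a sum of 70.

22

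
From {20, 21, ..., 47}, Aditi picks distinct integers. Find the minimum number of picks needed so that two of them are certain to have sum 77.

20

Group the elements by complementary pair {x, 77−x}: {30,47}, {31,46}, {32,45}, …, giving 9 two-element pairs and 10 integers whose partner 77−x falls outside [20,47].
By pigeonhole, treating each of those 19 groups as a pigeonhole, one can pick one integer per group — 19 integers — with no two summing to 77.
The 20th integer lands in an occupied pair, forcing a sum of 77.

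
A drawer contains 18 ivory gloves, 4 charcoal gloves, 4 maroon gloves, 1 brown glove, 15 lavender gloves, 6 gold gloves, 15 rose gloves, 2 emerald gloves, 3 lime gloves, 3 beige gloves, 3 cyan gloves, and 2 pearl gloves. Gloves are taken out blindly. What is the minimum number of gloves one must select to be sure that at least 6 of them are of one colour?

43

An adversary could hand out at most 5 gloves per colour (8 colours run out sooner): 5 + 4 + 4 + 1 + 5 + 5 + 5 + 2 + 3 + 3 + 3 + 2 = 42 gloves and still no colour has 6.
One more glove lands in a colour already at 5, so 43 draws are enough and 42 are not.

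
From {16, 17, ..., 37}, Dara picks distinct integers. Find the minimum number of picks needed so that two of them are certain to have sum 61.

16

Group the elements by complementary pair {x, 61−x}: {24,37}, {25,36}, {26,35}, …, giving 7 two-element pairs and 8 integers whose partner 61−x falls outside [16,37].
Treating each of those 15 groups as a pigeonhole, one can pick one integer per group — 15 integers — with no two summing to 61.
The 16th integer lands in an occupied pair, forcing a sum of 61.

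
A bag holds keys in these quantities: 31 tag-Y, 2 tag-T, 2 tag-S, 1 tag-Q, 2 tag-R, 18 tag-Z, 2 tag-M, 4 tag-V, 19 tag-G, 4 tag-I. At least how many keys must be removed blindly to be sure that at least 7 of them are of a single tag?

Put each drawn key into a box by tag. The largest draw with every box below 7 takes min(count, 6) from each tag; tags with fewer than 6 contribute all they have.
Σ min(cᵢ, 6) = 6 + 2 + 2 + 1 + 2 + 6 + 2 + 4 + 6 + 4 = 35.
Draw number 35 + 1 = 36 must push one box to 7.

36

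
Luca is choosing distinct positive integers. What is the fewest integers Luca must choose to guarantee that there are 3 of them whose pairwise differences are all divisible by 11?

Integers whose pairwise differences are multiples of 11 are exactly those sharing a remainder mod 11. Pigeonhole: the 11 residue classes mod 11 are the pigeonholes.
With 22 integers one could put 2 in each residue class and have no class reach 3.
The 23rd integer pushes some class to 3, so 11·2 + 1 = 23.

23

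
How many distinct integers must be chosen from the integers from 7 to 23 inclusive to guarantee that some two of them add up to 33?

Two chosen integers sum to 33 exactly when both halves of some pair {x, 33−x} with 10 ≤ x ≤ 33−x ≤ 23 are chosen — 7 such pairs.
The remaining 3 elements (those with no distinct partner in range) can never complete a 33-sum, so the worst case takes all of them and one from each pair: 3 + 7 = 10.
The 11th integer has to be the second member of some pair, so 10 + 1 = 11.

11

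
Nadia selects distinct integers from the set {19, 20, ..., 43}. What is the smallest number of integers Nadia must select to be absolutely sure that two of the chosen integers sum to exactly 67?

Two chosen integers sum to 67 exactly when both halves of some pair {x, 67−x} with 24 ≤ x ≤ 67−x ≤ 43 are chosen — 10 such pairs.
The remaining 5 elements (those with no distinct partner in range) can never complete a 67-sum, so the worst case takes all of them and one from each pair: 5 + 10 = 15.
By pigeonhole, the 16th integer has to be the second member of some pair, so 15 + 1 = 16.

16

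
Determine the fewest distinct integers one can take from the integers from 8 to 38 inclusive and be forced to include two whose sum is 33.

23

Two chosen integers sum to 33 exactly when both halves of some pair {x, 33−x} with 8 ≤ x ≤ 33−x ≤ 25 are chosen — 9 such pairs.
The remaining 13 elements (those with no distinct partner in range) can never complete a 33-sum, so the worst case takes all of them and one from each pair: 13 + 9 = 22.
The 23rd integer has to be the second member of some pair, so 22 + 1 = 23.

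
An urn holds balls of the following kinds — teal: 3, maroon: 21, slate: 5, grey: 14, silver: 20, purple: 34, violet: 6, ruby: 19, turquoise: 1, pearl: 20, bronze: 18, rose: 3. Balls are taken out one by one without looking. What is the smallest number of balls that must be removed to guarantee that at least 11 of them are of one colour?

89

Put each drawn ball into a box by colour. The largest draw with every box below 11 takes min(count, 10) from each colour; colours with fewer than 10 contribute all they have.
Σ min(cᵢ, 10) = 3 + 10 + 5 + 10 + 10 + 10 + 6 + 10 + 1 + 10 + 10 + 3 = 88.
Draw number 88 + 1 = 89 must push one box to 11.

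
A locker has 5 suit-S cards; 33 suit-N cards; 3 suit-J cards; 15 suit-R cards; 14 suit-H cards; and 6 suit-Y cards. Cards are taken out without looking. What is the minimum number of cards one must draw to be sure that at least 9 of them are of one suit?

Put each drawn card into a box by suit. The largest draw with every box below 9 takes min(count, 8) from each suit; suits with fewer than 8 contribute all they have.
Σ min(cᵢ, 8) = 5 + 8 + 3 + 8 + 8 + 6 = 38.
Draw number 38 + 1 = 39 must push one box to 9.

39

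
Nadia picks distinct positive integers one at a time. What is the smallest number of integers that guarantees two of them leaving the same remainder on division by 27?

Pigeonhole: the 27 residue classes mod 27 are the pigeonholes.
With 27 integers one could put 1 in each residue class and have no class reach 2.
The 28th integer pushes some class to 2, so 27·1 + 1 = 28.

28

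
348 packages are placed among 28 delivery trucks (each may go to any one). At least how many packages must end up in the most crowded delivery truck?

13

The 28 delivery trucks are the holes and the 348 packages are the pigeons.
If every delivery truck held at most 12 packages, the total would be at most 28 × 12 = 336, which is less than 348.
So some delivery truck holds at least ⌈348/28⌉ = 13 packages.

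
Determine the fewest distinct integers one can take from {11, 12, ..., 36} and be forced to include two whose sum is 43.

Group the elements by complementary pair {x, 43−x}: {11,32}, {12,31}, {13,30}, …, giving 11 two-element pairs and 4 integers whose partner 43−x falls outside [11,36].
Pigeonhole: treating each of those 15 groups as a pigeonhole, one can pick one integer per group — 15 integers — with no two summing to 43.
The 16th integer lands in an occupied pair, forcing a sum of 43.

16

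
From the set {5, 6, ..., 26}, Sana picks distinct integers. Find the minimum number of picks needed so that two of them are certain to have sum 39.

A set avoiding the sum 39 can contain at most one of each pair {x, 39−x}, plus the 8 elements whose complement lies outside the range.
The integers 5, …, 19 (15 of them) are such a set: any two sum to at least 5+6 = 11 and at most 18+19 = 37 < 39.
By pigeonhole, any 16th integer completes one of the 7 pairs, so 16 choices force a sum of 39.

16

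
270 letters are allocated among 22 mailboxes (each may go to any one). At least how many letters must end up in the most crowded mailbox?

Pigeonhole: the 22 mailboxes are the holes and the 270 letters are the pigeons.
If every mailbox held at most 12 letters, the total would be at most 22 × 12 = 264, which is less than 270.
So some mailbox holds at least ⌈270/22⌉ = 13 letters.

13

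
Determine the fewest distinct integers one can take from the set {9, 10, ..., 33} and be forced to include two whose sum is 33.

18

Two chosen integers sum to 33 exactly when both halves of some pair {x, 33−x} with 9 ≤ x ≤ 33−x ≤ 24 are chosen — 8 such pairs.
The remaining 9 elements (those with no distinct partner in range) can never complete a 33-sum, so the worst case takes all of them and one from each pair: 9 + 8 = 17.
By pigeonhole, the 18th integer has to be the second member of some pair, so 17 + 1 = 18.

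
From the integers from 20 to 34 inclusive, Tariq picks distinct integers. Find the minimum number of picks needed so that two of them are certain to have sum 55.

Two chosen integers sum to 55 exactly when both halves of some pair {x, 55−x} with 21 ≤ x ≤ 55−x ≤ 34 are chosen — 7 such pairs.
The remaining 1 element (those with no distinct partner in range) can never complete a 55-sum, so the worst case takes all of them and one from each pair: 1 + 7 = 8.
The 9th integer has to be the second member of some pair, so 8 + 1 = 9.

9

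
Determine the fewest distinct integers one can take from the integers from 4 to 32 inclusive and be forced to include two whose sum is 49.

Two chosen integers sum to 49 exactly when both halves of some pair {x, 49−x} with 17 ≤ x ≤ 49−x ≤ 32 are chosen — 8 such pairs.
The remaining 13 elements (those with no distinct partner in range) can never complete a 49-sum, so the worst case takes all of them and one from each pair: 13 + 8 = 21.
Pigeonhole: the 22nd integer has to be the second member of some pair, so 21 + 1 = 22.

22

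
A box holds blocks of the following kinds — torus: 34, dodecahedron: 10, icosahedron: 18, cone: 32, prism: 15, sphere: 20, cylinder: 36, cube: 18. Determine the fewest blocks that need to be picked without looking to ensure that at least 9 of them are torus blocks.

In the worst case for collecting torus blocks, every non-torus block comes out first.
There are 10 + 18 + 32 + 15 + 20 + 36 + 18 = 149 non-torus blocks altogether.
After those, each further block must be torus, so 149 + 9 = 158 draws guarantee 9 torus blocks.

158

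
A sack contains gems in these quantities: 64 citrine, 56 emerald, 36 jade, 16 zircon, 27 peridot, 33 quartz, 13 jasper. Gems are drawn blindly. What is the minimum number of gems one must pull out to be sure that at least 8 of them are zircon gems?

237

In the worst case for collecting zircon gems, every non-zircon gem comes out first.
There are 64 + 56 + 36 + 27 + 33 + 13 = 229 non-zircon gems altogether.
After those, each further gem must be zircon, so 229 + 8 = 237 draws guarantee 8 zircon gems.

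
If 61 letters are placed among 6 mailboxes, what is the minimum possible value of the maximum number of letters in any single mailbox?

11

The 6 mailboxes are the holes and the 61 letters are the pigeons.
If every mailbox held at most 10 letters, the total would be at most 6 × 10 = 60, which is less than 61.
So some mailbox holds at least ⌈61/6⌉ = 11 letters.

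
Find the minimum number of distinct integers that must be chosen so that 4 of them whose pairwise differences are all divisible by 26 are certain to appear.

Integers whose pairwise differences are multiples of 26 are exactly those sharing a remainder mod 26. Pigeonhole: the 26 residue classes mod 26 are the pigeonholes.
With 78 integers one could put 3 in each residue class and have no class reach 4.
The 79th integer pushes some class to 4, so 26·3 + 1 = 79.

79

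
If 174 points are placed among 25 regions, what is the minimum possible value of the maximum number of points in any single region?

7

By the pigeonhole principle, the 25 regions are the holes and the 174 points are the pigeons.
If every region held at most 6 points, the total would be at most 25 × 6 = 150, which is less than 174.
So some region holds at least ⌈174/25⌉ = 7 points.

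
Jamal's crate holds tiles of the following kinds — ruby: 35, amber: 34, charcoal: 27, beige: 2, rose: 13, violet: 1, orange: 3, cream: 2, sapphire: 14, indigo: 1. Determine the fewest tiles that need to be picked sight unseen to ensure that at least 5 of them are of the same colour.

30

The 10 colours are the holes; the tiles drawn are the pigeons.
To avoid 5 of any one colour, the worst case takes at most 4 of each colour, or every tile of a colour that has fewer than 4.
That gives 4 + 4 + 4 + 2 + 4 + 1 + 3 + 2 + 4 + 1 = 29 tiles with no colour reaching 5.
The next tile forces some colour to 5, so 29 + 1 = 30.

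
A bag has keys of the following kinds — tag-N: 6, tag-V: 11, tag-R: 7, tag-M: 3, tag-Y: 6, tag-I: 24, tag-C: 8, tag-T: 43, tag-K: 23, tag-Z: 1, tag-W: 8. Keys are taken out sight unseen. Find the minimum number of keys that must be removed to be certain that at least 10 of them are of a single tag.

76

Pigeonhole: the 11 tags are the holes; the keys drawn are the pigeons.
To avoid 10 of any one tag, the worst case takes at most 9 of each tag, or every key of a tag that has fewer than 9.
That gives 6 + 9 + 7 + 3 + 6 + 9 + 8 + 9 + 9 + 1 + 8 = 75 keys with no tag reaching 10.
The next key forces some tag to 10, so 75 + 1 = 76.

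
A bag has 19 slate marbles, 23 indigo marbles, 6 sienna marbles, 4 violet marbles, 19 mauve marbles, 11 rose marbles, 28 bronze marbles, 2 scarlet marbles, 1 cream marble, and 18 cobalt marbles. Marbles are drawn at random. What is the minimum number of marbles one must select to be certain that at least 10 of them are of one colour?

An adversary could hand out at most 9 marbles per colour (4 colours run out sooner): 9 + 9 + 6 + 4 + 9 + 9 + 9 + 2 + 1 + 9 = 67 marbles and still no colour has 10.
One more marble lands in a colour already at 9, so 68 draws are enough and 67 are not.

68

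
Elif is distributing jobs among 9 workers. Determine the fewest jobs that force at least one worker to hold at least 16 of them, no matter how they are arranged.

136

With 135 jobs one could put exactly 15 in each of the 9 workers, and no worker would reach 16.
One more job must land in a worker that already has 15, giving it 16.
So 9 × 15 + 1 = 136 jobs are required.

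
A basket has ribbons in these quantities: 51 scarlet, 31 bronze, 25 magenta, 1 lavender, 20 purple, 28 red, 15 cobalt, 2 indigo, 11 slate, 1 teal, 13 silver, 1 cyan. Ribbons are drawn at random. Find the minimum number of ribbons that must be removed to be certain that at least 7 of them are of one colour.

54

The 12 colours are the holes; the ribbons drawn are the pigeons.
To avoid 7 of any one colour, the worst case takes at most 6 of each colour, or every ribbon of a colour that has fewer than 6.
That gives 6 + 6 + 6 + 1 + 6 + 6 + 6 + 2 + 6 + 1 + 6 + 1 = 53 ribbons with no colour reaching 7.
The next ribbon forces some colour to 7, so 53 + 1 = 54.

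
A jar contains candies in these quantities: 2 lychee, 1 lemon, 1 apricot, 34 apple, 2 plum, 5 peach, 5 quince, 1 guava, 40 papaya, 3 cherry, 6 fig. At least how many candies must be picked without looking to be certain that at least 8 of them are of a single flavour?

41

An adversary could hand out at most 7 candies per flavour (9 flavours run out sooner): 2 + 1 + 1 + 7 + 2 + 5 + 5 + 1 + 7 + 3 + 6 = 40 candies and still no flavour has 8.
One more candy lands in a flavour already at 7, so 41 draws are enough and 40 are not.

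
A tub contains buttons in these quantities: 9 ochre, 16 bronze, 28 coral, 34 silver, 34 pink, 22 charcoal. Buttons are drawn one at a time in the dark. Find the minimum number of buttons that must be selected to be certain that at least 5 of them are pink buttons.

In the worst case for collecting pink buttons, every non-pink button comes out first.
There are 9 + 16 + 28 + 34 + 22 = 109 non-pink buttons altogether.
After those, each further button must be pink, so 109 + 5 = 114 draws guarantee 5 pink buttons.

114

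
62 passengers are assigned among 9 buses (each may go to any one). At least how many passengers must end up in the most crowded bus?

The 9 buses are the holes and the 62 passengers are the pigeons.
If every bus held at most 6 passengers, the total would be at most 9 × 6 = 54, which is less than 62.
So some bus holds at least ⌈62/9⌉ = 7 passengers.

7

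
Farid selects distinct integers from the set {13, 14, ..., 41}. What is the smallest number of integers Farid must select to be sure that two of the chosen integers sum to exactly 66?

22

Two chosen integers sum to 66 exactly when both halves of some pair {x, 66−x} with 25 ≤ x ≤ 66−x ≤ 41 are chosen — 8 such pairs.
The remaining 13 elements (those with no distinct partner in range) can never complete a 66-sum, so the worst case takes all of them and one from each pair: 13 + 8 = 21.
The 22nd integer has to be the second member of some pair, so 21 + 1 = 22.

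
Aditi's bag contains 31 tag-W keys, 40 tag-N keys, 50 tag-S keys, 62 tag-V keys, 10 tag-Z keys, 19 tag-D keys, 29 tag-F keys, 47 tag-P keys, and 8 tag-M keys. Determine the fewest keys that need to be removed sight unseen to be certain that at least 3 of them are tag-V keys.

In the worst case for collecting tag-V keys, every non-tag-V key comes out first.
There are 31 + 40 + 50 + 10 + 19 + 29 + 47 + 8 = 234 non-tag-V keys altogether.
After those, each further key must be tag-V, so 234 + 3 = 237 draws guarantee 3 tag-V keys.

237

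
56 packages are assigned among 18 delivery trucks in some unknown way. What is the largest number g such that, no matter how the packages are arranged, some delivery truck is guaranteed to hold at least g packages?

The 18 delivery trucks are the holes and the 56 packages are the pigeons.
If every delivery truck held at most 3 packages, the total would be at most 18 × 3 = 54, which is less than 56.
So some delivery truck holds at least ⌈56/18⌉ = 4 packages.

4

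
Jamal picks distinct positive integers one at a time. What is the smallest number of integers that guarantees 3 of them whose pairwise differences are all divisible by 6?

Integers whose pairwise differences are multiples of 6 are exactly those sharing a remainder mod 6. By the pigeonhole principle, the 6 residue classes mod 6 are the pigeonholes.
With 12 integers one could put 2 in each residue class and have no class reach 3.
The 13th integer pushes some class to 3, so 6·2 + 1 = 13.

13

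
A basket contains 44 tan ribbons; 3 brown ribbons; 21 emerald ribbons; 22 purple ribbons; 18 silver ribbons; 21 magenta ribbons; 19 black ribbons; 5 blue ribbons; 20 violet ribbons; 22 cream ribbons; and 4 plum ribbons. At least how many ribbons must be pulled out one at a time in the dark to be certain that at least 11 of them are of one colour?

93

An adversary could hand out at most 10 ribbons per colour (brown, blue, plum run out sooner): 10 + 3 + 10 + 10 + 10 + 10 + 10 + 5 + 10 + 10 + 4 = 92 ribbons and still no colour has 11.
One more ribbon lands in a colour already at 10, so 93 draws are enough and 92 are not.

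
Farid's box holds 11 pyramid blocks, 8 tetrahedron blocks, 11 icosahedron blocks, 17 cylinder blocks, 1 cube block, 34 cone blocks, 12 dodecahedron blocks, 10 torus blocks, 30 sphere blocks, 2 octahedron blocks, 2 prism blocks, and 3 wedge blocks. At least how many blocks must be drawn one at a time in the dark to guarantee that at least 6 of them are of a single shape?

The 12 shapes are the holes; the blocks drawn are the pigeons.
To avoid 6 of any one shape, the worst case takes at most 5 of each shape, or every block of a shape that has fewer than 5.
That gives 5 + 5 + 5 + 5 + 1 + 5 + 5 + 5 + 5 + 2 + 2 + 3 = 48 blocks with no shape reaching 6.
The next block forces some shape to 6, so 48 + 1 = 49.

49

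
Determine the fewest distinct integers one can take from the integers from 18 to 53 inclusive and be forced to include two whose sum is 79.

23

Two chosen integers sum to 79 exactly when both halves of some pair {x, 79−x} with 26 ≤ x ≤ 79−x ≤ 53 are chosen — 14 such pairs.
The remaining 8 elements (those with no distinct partner in range) can never complete a 79-sum, so the worst case takes all of them and one from each pair: 8 + 14 = 22.
The 23rd integer has to be the second member of some pair, so 22 + 1 = 23.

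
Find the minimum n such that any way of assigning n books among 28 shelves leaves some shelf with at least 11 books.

281

With 280 books one could put exactly 10 in each of the 28 shelves, and no shelf would reach 11.
One more book must land in a shelf that already has 10, giving it 11.
So 28 × 10 + 1 = 281 books are required.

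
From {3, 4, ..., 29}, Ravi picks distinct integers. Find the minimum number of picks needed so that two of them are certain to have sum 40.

Group the elements by complementary pair {x, 40−x}: {11,29}, {12,28}, {13,27}, …, giving 9 two-element pairs, the single value 20 (it cannot pair with itself since the integers are distinct), and 8 integers whose partner 40−x falls outside [3,29].
By the pigeonhole principle, treating each of those 18 groups as a pigeonhole, one can pick one integer per group — 18 integers — with no two summing to 40.
The 19th integer lands in an occupied pair, forcing a sum of 40.

19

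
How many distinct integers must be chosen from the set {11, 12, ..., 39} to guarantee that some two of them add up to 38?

Group the elements by complementary pair {x, 38−x}: {11,27}, {12,26}, {13,25}, …, giving 8 two-element pairs, the single value 19 (it cannot pair with itself since the integers are distinct), and 12 integers whose partner 38−x falls outside [11,39].
By the pigeonhole principle, treating each of those 21 groups as a pigeonhole, one can pick one integer per group — 21 integers — with no two summing to 38.
The 22nd integer lands in an occupied pair, forcing a sum of 38.

22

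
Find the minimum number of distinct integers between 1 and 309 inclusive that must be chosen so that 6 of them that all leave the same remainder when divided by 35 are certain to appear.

Pigeonhole: the 35 residue classes mod 35 are the pigeonholes.
With 175 integers one could put 5 in each residue class and have no class reach 6.
The 176th integer pushes some class to 6, so 35·5 + 1 = 176.

176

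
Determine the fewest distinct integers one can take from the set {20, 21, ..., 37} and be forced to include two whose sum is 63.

A set avoiding the sum 63 can contain at most one of each pair {x, 63−x}, plus the 6 elements whose complement lies outside the range.
The integers 20, …, 31 (12 of them) are such a set: any two sum to at least 20+21 = 41 and at most 30+31 = 61 < 63.
Pigeonhole: any 13th integer completes one of the 6 pairs, so 13 choices force a sum of 63.

13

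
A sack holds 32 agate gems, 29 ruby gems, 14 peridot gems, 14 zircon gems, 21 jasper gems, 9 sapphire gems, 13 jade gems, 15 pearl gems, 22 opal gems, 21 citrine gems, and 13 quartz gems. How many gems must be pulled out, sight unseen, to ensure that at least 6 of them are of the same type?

56

An adversary could hand out at most 5 gems per type: 5 + 5 + 5 + 5 + 5 + 5 + 5 + 5 + 5 + 5 + 5 = 55 gems and still no type has 6.
By pigeonhole, one more gem lands in a type already at 5, so 56 draws are enough and 55 are not.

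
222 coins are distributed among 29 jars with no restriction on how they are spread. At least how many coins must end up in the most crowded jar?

The 29 jars are the holes and the 222 coins are the pigeons.
If every jar held at most 7 coins, the total would be at most 29 × 7 = 203, which is less than 222.
So some jar holds at least ⌈222/29⌉ = 8 coins.

8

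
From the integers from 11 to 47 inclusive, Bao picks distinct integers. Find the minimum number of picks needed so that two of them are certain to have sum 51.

23

A set avoiding the sum 51 can contain at most one of each pair {x, 51−x}, plus the 7 elements whose complement lies outside the range.
The integers 26, …, 47 (22 of them) are such a set: any two sum to at least 26+27 = 53 > 51.
By pigeonhole, any 23rd integer completes one of the 15 pairs, so 23 choices force a sum of 51.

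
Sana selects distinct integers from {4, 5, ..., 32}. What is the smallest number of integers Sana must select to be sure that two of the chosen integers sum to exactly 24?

A set avoiding the sum 24 can contain at most one of each pair {x, 24−x}, plus the 13 elements whose complement lies outside the range or equal to its own complement.
The integers 12, …, 32 (21 of them) are such a set: any two sum to at least 12+13 = 25 > 24.
By the pigeonhole principle, any 22nd integer completes one of the 8 pairs, so 22 choices force a sum of 24.

22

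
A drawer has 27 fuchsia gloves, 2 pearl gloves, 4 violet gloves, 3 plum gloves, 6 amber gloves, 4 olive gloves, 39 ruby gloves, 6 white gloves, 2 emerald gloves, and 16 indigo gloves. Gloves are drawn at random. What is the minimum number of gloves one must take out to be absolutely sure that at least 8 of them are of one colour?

49

Pigeonhole: put each drawn glove into a box by colour. The largest draw with every box below 8 takes min(count, 7) from each colour; colours with fewer than 7 contribute all they have.
Σ min(cᵢ, 7) = 7 + 2 + 4 + 3 + 6 + 4 + 7 + 6 + 2 + 7 = 48.
Draw number 48 + 1 = 49 must push one box to 8.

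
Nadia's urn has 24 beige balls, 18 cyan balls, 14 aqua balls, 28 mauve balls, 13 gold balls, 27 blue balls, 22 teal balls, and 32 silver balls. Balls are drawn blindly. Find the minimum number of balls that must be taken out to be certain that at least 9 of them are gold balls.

In the worst case for collecting gold balls, every non-gold ball comes out first.
There are 24 + 18 + 14 + 28 + 27 + 22 + 32 = 165 non-gold balls altogether.
After those, each further ball must be gold, so 165 + 9 = 174 draws guarantee 9 gold balls.

174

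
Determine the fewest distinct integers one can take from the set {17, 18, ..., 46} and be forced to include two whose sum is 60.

18

A set avoiding the sum 60 can contain at most one of each pair {x, 60−x}, plus the 4 elements whose complement lies outside the range or equal to its own complement.
The integers 30, …, 46 (17 of them) are such a set: any two sum to at least 30+31 = 61 > 60.
Pigeonhole: any 18th integer completes one of the 13 pairs, so 18 choices force a sum of 60.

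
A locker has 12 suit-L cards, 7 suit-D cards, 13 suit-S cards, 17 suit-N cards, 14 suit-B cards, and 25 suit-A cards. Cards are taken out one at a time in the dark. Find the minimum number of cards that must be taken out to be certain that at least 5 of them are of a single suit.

25

The 6 suits are the holes; the cards drawn are the pigeons.
To avoid 5 of any one suit, the worst case takes at most 4 of each suit.
That gives 4 + 4 + 4 + 4 + 4 + 4 = 24 cards with no suit reaching 5.
The next card forces some suit to 5, so 24 + 1 = 25.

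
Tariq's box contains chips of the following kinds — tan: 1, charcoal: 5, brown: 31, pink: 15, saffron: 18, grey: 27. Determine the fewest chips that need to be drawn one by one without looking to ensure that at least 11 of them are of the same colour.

An adversary could hand out at most 10 chips per colour (tan, charcoal run out sooner): 1 + 5 + 10 + 10 + 10 + 10 = 46 chips and still no colour has 11.
One more chip lands in a colour already at 10, so 47 draws are enough and 46 are not.

47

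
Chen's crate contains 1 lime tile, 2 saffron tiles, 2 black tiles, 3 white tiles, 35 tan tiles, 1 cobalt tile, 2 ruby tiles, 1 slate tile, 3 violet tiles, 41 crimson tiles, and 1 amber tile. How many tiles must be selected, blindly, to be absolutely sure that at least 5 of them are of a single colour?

Put each drawn tile into a box by colour. The largest draw with every box below 5 takes min(count, 4) from each colour; colours with fewer than 4 contribute all they have.
Σ min(cᵢ, 4) = 1 + 2 + 2 + 3 + 4 + 1 + 2 + 1 + 3 + 4 + 1 = 24.
Draw number 24 + 1 = 25 must push one box to 5.

25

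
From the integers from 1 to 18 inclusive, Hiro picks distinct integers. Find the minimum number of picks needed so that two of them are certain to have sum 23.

12

Two chosen integers sum to 23 exactly when both halves of some pair {x, 23−x} with 5 ≤ x ≤ 23−x ≤ 18 are chosen — 7 such pairs.
The remaining 4 elements (those with no distinct partner in range) can never complete a 23-sum, so the worst case takes all of them and one from each pair: 4 + 7 = 11.
The 12th integer has to be the second member of some pair, so 11 + 1 = 12.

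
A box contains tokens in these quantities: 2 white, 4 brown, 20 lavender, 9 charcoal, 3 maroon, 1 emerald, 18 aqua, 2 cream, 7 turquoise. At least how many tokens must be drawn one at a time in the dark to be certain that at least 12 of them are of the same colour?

By pigeonhole, put each drawn token into a box by colour. The largest draw with every box below 12 takes min(count, 11) from each colour; colours with fewer than 11 contribute all they have.
Σ min(cᵢ, 11) = 2 + 4 + 11 + 9 + 3 + 1 + 11 + 2 + 7 = 50.
Draw number 50 + 1 = 51 must push one box to 12.

51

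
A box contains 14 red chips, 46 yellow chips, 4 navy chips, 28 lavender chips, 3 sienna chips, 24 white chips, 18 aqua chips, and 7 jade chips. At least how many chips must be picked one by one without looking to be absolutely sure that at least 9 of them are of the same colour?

An adversary could hand out at most 8 chips per colour (navy, sienna, jade run out sooner): 8 + 8 + 4 + 8 + 3 + 8 + 8 + 7 = 54 chips and still no colour has 9.
By the pigeonhole principle, one more chip lands in a colour already at 8, so 55 draws are enough and 54 are not.

55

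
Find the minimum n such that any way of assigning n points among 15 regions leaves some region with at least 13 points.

181

With 180 points one could put exactly 12 in each of the 15 regions, and no region would reach 13.
By the pigeonhole principle, one more point must land in a region that already has 12, giving it 13.
So 15 × 12 + 1 = 181 points are required.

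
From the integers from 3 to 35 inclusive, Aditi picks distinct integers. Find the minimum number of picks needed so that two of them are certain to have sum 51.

A set avoiding the sum 51 can contain at most one of each pair {x, 51−x}, plus the 13 elements whose complement lies outside the range.
The integers 3, …, 25 (23 of them) are such a set: any two sum to at least 3+4 = 7 and at most 24+25 = 49 < 51.
Any 24th integer completes one of the 10 pairs, so 24 choices force a sum of 51.

24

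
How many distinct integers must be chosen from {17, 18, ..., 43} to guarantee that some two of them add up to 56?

A set avoiding the sum 56 can contain at most one of each pair {x, 56−x}, plus the 5 elements whose complement lies outside the range or equal to its own complement.
The integers 28, …, 43 (16 of them) are such a set: any two sum to at least 28+29 = 57 > 56.
Any 17th integer completes one of the 11 pairs, so 17 choices force a sum of 56.

17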